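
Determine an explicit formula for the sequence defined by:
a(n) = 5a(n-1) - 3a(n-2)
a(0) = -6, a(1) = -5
Characteristic equation: x² - 5x + 3 = 0.
Discriminant Δ = (5)² + 4·(-3) = 13.
Roots r₁,₂ = (5 ± √13)/2, so r₁ = \frac{\sqrt{13}}{2} + \frac{5}{2}, r₂ = \frac{5}{2} - \frac{\sqrt{13}}{2}.
General solution: a(n) = A·r₁^n + B·r₂^n.
From the initial conditions, A + B = -6 and r₁A + r₂B = -5.
Since r₁ - r₂ = √13: A = (-5 - (-6)r₂)/√13 = -3 + \frac{10 \sqrt{13}}{13}, and B = -6 - A = -3 - \frac{10 \sqrt{13}}{13}.
So a(n) = \left(-3 + \frac{10 \sqrt{13}}{13}\right)\left(\frac{\sqrt{13}}{2} + \frac{5}{2}\right)^n + \left(-3 - \frac{10 \sqrt{13}}{13}\right)\left(\frac{5}{2} - \frac{\sqrt{13}}{2}\right)^n.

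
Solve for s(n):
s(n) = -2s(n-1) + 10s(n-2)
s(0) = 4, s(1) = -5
Characteristic equation: x² + 2x - 10 = 0.
Discriminant Δ = (-2)² + 4·(10) = 44.
Roots r₁,₂ = (-2 ± √44)/2, so r₁ = -1 + \sqrt{11}, r₂ = - \sqrt{11} - 1.
General solution: s(n) = A·r₁^n + B·r₂^n.
From the initial conditions, A + B = 4 and r₁A + r₂B = -5.
Since r₁ - r₂ = √44: A = (-5 - (4)r₂)/√44 = 2 - \frac{\sqrt{11}}{22}, and B = 4 - A = \frac{\sqrt{11}}{22} + 2.
So s(n) = \left(2 - \frac{\sqrt{11}}{22}\right)\left(-1 + \sqrt{11}\right)^n + \left(\frac{\sqrt{11}}{22} + 2\right)\left(- \sqrt{11} - 1\right)^n.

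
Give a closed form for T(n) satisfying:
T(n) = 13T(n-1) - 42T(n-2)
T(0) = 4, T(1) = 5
Characteristic equation: x² - 13x + 42 = 0, which factors as (x - (7))(x - (6)) = 0.
Roots r₁ = 7, r₂ = 6 (distinct).
General solution: T(n) = A·(7)^n + B·(6)^n.
From T(0) = 4: A + B = 4.
From T(1) = 5: 7A + 6B = 5.
Solving: A = -19, B = 23.
So T(n) = 23 \cdot 6^{n} - 19 \cdot 7^{n}.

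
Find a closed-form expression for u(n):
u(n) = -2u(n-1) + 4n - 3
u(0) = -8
First-order linear with linear forcing.
Homogeneous solution: u_h(n) = A·(-2)^n.
Try particular u_p(n) = pn + q. Substituting:
  pn + q = -2(p(n-1) + q) + 4n - 3.
Matching the n-coefficient: p = -2p + 4 ⇒ p = \frac{4}{3}.
Matching constants: q = 2p - 2q - 3 ⇒ q = - \frac{1}{9}.
General: u(n) = A·(-2)^n + \frac{4 n}{3} - \frac{1}{9}.
Apply u(0) = -8: A - \frac{1}{9} = -8 ⇒ A = - \frac{71}{9}.
So u(n) = - \frac{71 \left(-2\right)^{n}}{9} + \frac{4 n}{3} - \frac{1}{9}.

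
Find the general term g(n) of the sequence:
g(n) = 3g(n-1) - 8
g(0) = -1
First-order linear non-homogeneous.
Homogeneous solution: g_h(n) = A·(3)^n.
Try constant particular solution g_p = K: K = 3K - 8 ⇒ K = 4.
General: g(n) = A·(3)^n + 4.
Apply g(0) = -1: A + 4 = -1 ⇒ A = -5.
So g(n) = 4 - 5 \cdot 3^{n}.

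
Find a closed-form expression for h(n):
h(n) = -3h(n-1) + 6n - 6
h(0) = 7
First-order linear with linear forcing.
Homogeneous solution: h_h(n) = A·(-3)^n.
Try particular h_p(n) = pn + q. Substituting:
  pn + q = -3(p(n-1) + q) + 6n - 6.
Matching the n-coefficient: p = -3p + 6 ⇒ p = \frac{3}{2}.
Matching constants: q = 3p - 3q - 6 ⇒ q = - \frac{3}{8}.
General: h(n) = A·(-3)^n + \frac{3 n}{2} - \frac{3}{8}.
Apply h(0) = 7: A - \frac{3}{8} = 7 ⇒ A = \frac{59}{8}.
So h(n) = \frac{59 \left(-3\right)^{n}}{8} + \frac{3 n}{2} - \frac{3}{8}.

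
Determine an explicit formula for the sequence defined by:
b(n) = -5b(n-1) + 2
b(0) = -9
First-order linear non-homogeneous.
Homogeneous solution: b_h(n) = A·(-5)^n.
Try constant particular solution b_p = K: K = -5K + 2 ⇒ K = \frac{1}{3}.
General: b(n) = A·(-5)^n + \frac{1}{3}.
Apply b(0) = -9: A + \frac{1}{3} = -9 ⇒ A = - \frac{28}{3}.
So b(n) = \frac{1}{3} - \frac{28 \left(-5\right)^{n}}{3}.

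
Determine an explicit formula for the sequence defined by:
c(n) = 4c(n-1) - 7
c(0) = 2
First-order linear non-homogeneous.
Homogeneous solution: c_h(n) = A·(4)^n.
Try constant particular solution c_p = K: K = 4K - 7 ⇒ K = \frac{7}{3}.
General: c(n) = A·(4)^n + \frac{7}{3}.
Apply c(0) = 2: A + \frac{7}{3} = 2 ⇒ A = - \frac{1}{3}.
So c(n) = \frac{7}{3} - \frac{4^{n}}{3}.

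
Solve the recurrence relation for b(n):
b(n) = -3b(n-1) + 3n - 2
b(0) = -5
First-order linear with linear forcing.
Homogeneous solution: b_h(n) = A·(-3)^n.
Try particular b_p(n) = pn + q. Substituting:
  pn + q = -3(p(n-1) + q) + 3n - 2.
Matching the n-coefficient: p = -3p + 3 ⇒ p = \frac{3}{4}.
Matching constants: q = 3p - 3q - 2 ⇒ q = \frac{1}{16}.
General: b(n) = A·(-3)^n + \frac{3 n}{4} + \frac{1}{16}.
Apply b(0) = -5: A + \frac{1}{16} = -5 ⇒ A = - \frac{81}{16}.
So b(n) = - \frac{81 \left(-3\right)^{n}}{16} + \frac{3 n}{4} + \frac{1}{16}.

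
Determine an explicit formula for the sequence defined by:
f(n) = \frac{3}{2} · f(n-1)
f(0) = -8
Pure geometric recurrence with ratio \frac{3}{2}.
By induction f(n) = f(0) · (\frac{3}{2})^n = - 8 \left(\frac{3}{2}\right)^{n}.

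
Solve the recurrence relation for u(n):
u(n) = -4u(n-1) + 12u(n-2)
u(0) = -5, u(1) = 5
Characteristic equation: x² + 4x - 12 = 0, which factors as (x - (2))(x - (-6)) = 0.
Roots r₁ = 2, r₂ = -6 (distinct).
General solution: u(n) = A·(2)^n + B·(-6)^n.
From u(0) = -5: A + B = -5.
From u(1) = 5: 2A - 6B = 5.
Solving: A = - \frac{25}{8}, B = - \frac{15}{8}.
So u(n) = - \frac{15 \left(-6\right)^{n}}{8} - \frac{25 \cdot 2^{n}}{8}.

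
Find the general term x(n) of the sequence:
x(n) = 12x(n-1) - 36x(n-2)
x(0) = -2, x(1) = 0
Characteristic equation: x² - 12x + 36 = 0, which is (x - (6))².
Repeated root r = 6.
General solution: x(n) = (A + Bn)·(6)^n.
From x(0) = -2: A = -2.
From x(1) = 0: (A + B)·(6) = 0 ⇒ B = 2.
So x(n) = \left(2 n - 2\right) \cdot (6)^n.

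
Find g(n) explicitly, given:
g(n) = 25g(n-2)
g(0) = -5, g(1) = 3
Characteristic equation: x² - 25 = 0, which factors as (x - (-5))(x - (5)) = 0.
Roots r₁ = -5, r₂ = 5 (distinct).
General solution: g(n) = A·(-5)^n + B·(5)^n.
From g(0) = -5: A + B = -5.
From g(1) = 3: -5A + 5B = 3.
Solving: A = - \frac{14}{5}, B = - \frac{11}{5}.
So g(n) = - \frac{14 \left(-5\right)^{n}}{5} - \frac{11 \cdot 5^{n}}{5}.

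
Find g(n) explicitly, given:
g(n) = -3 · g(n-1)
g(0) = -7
Pure geometric recurrence with ratio -3.
By induction g(n) = g(0) · (-3)^n = - 7 \left(-3\right)^{n}.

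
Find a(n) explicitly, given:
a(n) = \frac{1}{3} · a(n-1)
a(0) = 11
Pure geometric recurrence with ratio \frac{1}{3}.
By induction a(n) = a(0) · (\frac{1}{3})^n = 11 \cdot 3^{- n}.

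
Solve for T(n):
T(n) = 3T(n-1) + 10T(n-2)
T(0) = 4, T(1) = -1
Characteristic equation: x² - 3x - 10 = 0, which factors as (x - (-2))(x - (5)) = 0.
Roots r₁ = -2, r₂ = 5 (distinct).
General solution: T(n) = A·(-2)^n + B·(5)^n.
From T(0) = 4: A + B = 4.
From T(1) = -1: -2A + 5B = -1.
Solving: A = 3, B = 1.
So T(n) = 3 \left(-2\right)^{n} + 5^{n}.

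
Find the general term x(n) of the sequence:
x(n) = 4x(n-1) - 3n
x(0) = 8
First-order linear with linear forcing.
Homogeneous solution: x_h(n) = A·(4)^n.
Try particular x_p(n) = pn + q. Substituting:
  pn + q = 4(p(n-1) + q) - 3n.
Matching the n-coefficient: p = 4p - 3 ⇒ p = 1.
Matching constants: q = -4p + 4q ⇒ q = \frac{4}{3}.
General: x(n) = A·(4)^n + n + \frac{4}{3}.
Apply x(0) = 8: A + \frac{4}{3} = 8 ⇒ A = \frac{20}{3}.
So x(n) = \frac{20 \cdot 4^{n}}{3} + n + \frac{4}{3}.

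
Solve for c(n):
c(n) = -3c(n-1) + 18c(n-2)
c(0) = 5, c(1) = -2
Characteristic equation: x² + 3x - 18 = 0, which factors as (x - (3))(x - (-6)) = 0.
Roots r₁ = 3, r₂ = -6 (distinct).
General solution: c(n) = A·(3)^n + B·(-6)^n.
From c(0) = 5: A + B = 5.
From c(1) = -2: 3A - 6B = -2.
Solving: A = \frac{28}{9}, B = \frac{17}{9}.
So c(n) = \frac{17 \left(-6\right)^{n}}{9} + \frac{28 \cdot 3^{n}}{9}.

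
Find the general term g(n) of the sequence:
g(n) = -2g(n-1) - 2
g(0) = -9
First-order linear non-homogeneous.
Homogeneous solution: g_h(n) = A·(-2)^n.
Try constant particular solution g_p = K: K = -2K - 2 ⇒ K = - \frac{2}{3}.
General: g(n) = A·(-2)^n - \frac{2}{3}.
Apply g(0) = -9: A - \frac{2}{3} = -9 ⇒ A = - \frac{25}{3}.
So g(n) = - \frac{25 \left(-2\right)^{n}}{3} - \frac{2}{3}.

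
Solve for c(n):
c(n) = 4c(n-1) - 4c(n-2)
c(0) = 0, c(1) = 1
Characteristic equation: x² - 4x + 4 = 0, which is (x - (2))².
Repeated root r = 2.
General solution: c(n) = (A + Bn)·(2)^n.
From c(0) = 0: A = 0.
From c(1) = 1: (A + B)·(2) = 1 ⇒ B = \frac{1}{2}.
So c(n) = \left(\frac{n}{2}\right) \cdot (2)^n.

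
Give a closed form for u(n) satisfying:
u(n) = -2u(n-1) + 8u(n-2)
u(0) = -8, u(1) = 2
Characteristic equation: x² + 2x - 8 = 0, which factors as (x - (-4))(x - (2)) = 0.
Roots r₁ = -4, r₂ = 2 (distinct).
General solution: u(n) = A·(-4)^n + B·(2)^n.
From u(0) = -8: A + B = -8.
From u(1) = 2: -4A + 2B = 2.
Solving: A = -3, B = -5.
So u(n) = - 3 \left(-4\right)^{n} - 5 \cdot 2^{n}.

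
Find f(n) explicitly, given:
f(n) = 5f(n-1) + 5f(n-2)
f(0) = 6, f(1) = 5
Characteristic equation: x² - 5x - 5 = 0.
Discriminant Δ = (5)² + 4·(5) = 45.
Roots r₁,₂ = (5 ± √45)/2, so r₁ = \frac{5}{2} + \frac{3 \sqrt{5}}{2}, r₂ = \frac{5}{2} - \frac{3 \sqrt{5}}{2}.
General solution: f(n) = A·r₁^n + B·r₂^n.
From the initial conditions, A + B = 6 and r₁A + r₂B = 5.
Since r₁ - r₂ = √45: A = (5 - (6)r₂)/√45 = 3 - \frac{2 \sqrt{5}}{3}, and B = 6 - A = \frac{2 \sqrt{5}}{3} + 3.
So f(n) = \left(3 - \frac{2 \sqrt{5}}{3}\right)\left(\frac{5}{2} + \frac{3 \sqrt{5}}{2}\right)^n + \left(\frac{2 \sqrt{5}}{3} + 3\right)\left(\frac{5}{2} - \frac{3 \sqrt{5}}{2}\right)^n.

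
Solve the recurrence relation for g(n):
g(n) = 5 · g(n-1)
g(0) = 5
Pure geometric recurrence with ratio 5.
By induction g(n) = g(0) · (5)^n = 5 \cdot 5^{n}.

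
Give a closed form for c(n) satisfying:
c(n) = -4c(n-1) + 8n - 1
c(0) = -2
First-order linear with linear forcing.
Homogeneous solution: c_h(n) = A·(-4)^n.
Try particular c_p(n) = pn + q. Substituting:
  pn + q = -4(p(n-1) + q) + 8n - 1.
Matching the n-coefficient: p = -4p + 8 ⇒ p = \frac{8}{5}.
Matching constants: q = 4p - 4q - 1 ⇒ q = \frac{27}{25}.
General: c(n) = A·(-4)^n + \frac{8 n}{5} + \frac{27}{25}.
Apply c(0) = -2: A + \frac{27}{25} = -2 ⇒ A = - \frac{77}{25}.
So c(n) = - \frac{77 \left(-4\right)^{n}}{25} + \frac{8 n}{5} + \frac{27}{25}.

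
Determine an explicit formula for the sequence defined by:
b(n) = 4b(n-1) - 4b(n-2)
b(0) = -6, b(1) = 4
Characteristic equation: x² - 4x + 4 = 0, which is (x - (2))².
Repeated root r = 2.
General solution: b(n) = (A + Bn)·(2)^n.
From b(0) = -6: A = -6.
From b(1) = 4: (A + B)·(2) = 4 ⇒ B = 8.
So b(n) = \left(8 n - 6\right) \cdot (2)^n.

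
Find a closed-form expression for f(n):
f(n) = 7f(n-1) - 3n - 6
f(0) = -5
First-order linear with linear forcing.
Homogeneous solution: f_h(n) = A·(7)^n.
Try particular f_p(n) = pn + q. Substituting:
  pn + q = 7(p(n-1) + q) - 3n - 6.
Matching the n-coefficient: p = 7p - 3 ⇒ p = \frac{1}{2}.
Matching constants: q = -7p + 7q - 6 ⇒ q = \frac{19}{12}.
General: f(n) = A·(7)^n + \frac{n}{2} + \frac{19}{12}.
Apply f(0) = -5: A + \frac{19}{12} = -5 ⇒ A = - \frac{79}{12}.
So f(n) = - \frac{79 \cdot 7^{n}}{12} + \frac{n}{2} + \frac{19}{12}.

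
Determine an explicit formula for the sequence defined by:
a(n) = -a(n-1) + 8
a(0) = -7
First-order linear non-homogeneous.
Homogeneous solution: a_h(n) = A·(-1)^n.
Try constant particular solution a_p = K: K = -K + 8 ⇒ K = 4.
General: a(n) = A·(-1)^n + 4.
Apply a(0) = -7: A + 4 = -7 ⇒ A = -11.
So a(n) = 4 - 11 \left(-1\right)^{n}.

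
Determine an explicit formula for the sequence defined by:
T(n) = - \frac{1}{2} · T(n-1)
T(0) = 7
Pure geometric recurrence with ratio - \frac{1}{2}.
By induction T(n) = T(0) · (- \frac{1}{2})^n = 7 \left(- \frac{1}{2}\right)^{n}.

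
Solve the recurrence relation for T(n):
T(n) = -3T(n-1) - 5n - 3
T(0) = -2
First-order linear with linear forcing.
Homogeneous solution: T_h(n) = A·(-3)^n.
Try particular T_p(n) = pn + q. Substituting:
  pn + q = -3(p(n-1) + q) - 5n - 3.
Matching the n-coefficient: p = -3p - 5 ⇒ p = - \frac{5}{4}.
Matching constants: q = 3p - 3q - 3 ⇒ q = - \frac{27}{16}.
General: T(n) = A·(-3)^n - \frac{5 n}{4} - \frac{27}{16}.
Apply T(0) = -2: A - \frac{27}{16} = -2 ⇒ A = - \frac{5}{16}.
So T(n) = - \frac{5 \left(-3\right)^{n}}{16} - \frac{5 n}{4} - \frac{27}{16}.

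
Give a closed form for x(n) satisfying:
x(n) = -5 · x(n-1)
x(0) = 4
Pure geometric recurrence with ratio -5.
By induction x(n) = x(0) · (-5)^n = 4 \left(-5\right)^{n}.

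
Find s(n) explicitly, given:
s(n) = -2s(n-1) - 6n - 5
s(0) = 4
First-order linear with linear forcing.
Homogeneous solution: s_h(n) = A·(-2)^n.
Try particular s_p(n) = pn + q. Substituting:
  pn + q = -2(p(n-1) + q) - 6n - 5.
Matching the n-coefficient: p = -2p - 6 ⇒ p = -2.
Matching constants: q = 2p - 2q - 5 ⇒ q = -3.
General: s(n) = A·(-2)^n - 2 n - 3.
Apply s(0) = 4: A - 3 = 4 ⇒ A = 7.
So s(n) = 7 \left(-2\right)^{n} - 2 n - 3.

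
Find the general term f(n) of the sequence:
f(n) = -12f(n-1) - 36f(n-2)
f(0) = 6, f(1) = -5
Characteristic equation: x² + 12x + 36 = 0, which is (x - (-6))².
Repeated root r = -6.
General solution: f(n) = (A + Bn)·(-6)^n.
From f(0) = 6: A = 6.
From f(1) = -5: (A + B)·(-6) = -5 ⇒ B = - \frac{31}{6}.
So f(n) = \left(6 - \frac{31 n}{6}\right) \cdot (-6)^n.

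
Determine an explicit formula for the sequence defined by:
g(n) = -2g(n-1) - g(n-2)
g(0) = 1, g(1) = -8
Characteristic equation: x² + 2x + 1 = 0, which is (x - (-1))².
Repeated root r = -1.
General solution: g(n) = (A + Bn)·(-1)^n.
From g(0) = 1: A = 1.
From g(1) = -8: (A + B)·(-1) = -8 ⇒ B = 7.
So g(n) = \left(7 n + 1\right) \cdot (-1)^n.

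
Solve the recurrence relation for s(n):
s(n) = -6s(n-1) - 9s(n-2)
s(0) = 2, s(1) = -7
Characteristic equation: x² + 6x + 9 = 0, which is (x - (-3))².
Repeated root r = -3.
General solution: s(n) = (A + Bn)·(-3)^n.
From s(0) = 2: A = 2.
From s(1) = -7: (A + B)·(-3) = -7 ⇒ B = \frac{1}{3}.
So s(n) = \left(\frac{n}{3} + 2\right) \cdot (-3)^n.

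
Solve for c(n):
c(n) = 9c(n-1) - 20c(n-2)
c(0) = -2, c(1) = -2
Characteristic equation: x² - 9x + 20 = 0, which factors as (x - (4))(x - (5)) = 0.
Roots r₁ = 4, r₂ = 5 (distinct).
General solution: c(n) = A·(4)^n + B·(5)^n.
From c(0) = -2: A + B = -2.
From c(1) = -2: 4A + 5B = -2.
Solving: A = -8, B = 6.
So c(n) = - 8 \cdot 4^{n} + 6 \cdot 5^{n}.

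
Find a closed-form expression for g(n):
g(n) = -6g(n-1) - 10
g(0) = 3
First-order linear non-homogeneous.
Homogeneous solution: g_h(n) = A·(-6)^n.
Try constant particular solution g_p = K: K = -6K - 10 ⇒ K = - \frac{10}{7}.
General: g(n) = A·(-6)^n - \frac{10}{7}.
Apply g(0) = 3: A - \frac{10}{7} = 3 ⇒ A = \frac{31}{7}.
So g(n) = \frac{31 \left(-6\right)^{n}}{7} - \frac{10}{7}.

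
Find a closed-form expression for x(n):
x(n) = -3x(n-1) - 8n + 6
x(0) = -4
First-order linear with linear forcing.
Homogeneous solution: x_h(n) = A·(-3)^n.
Try particular x_p(n) = pn + q. Substituting:
  pn + q = -3(p(n-1) + q) - 8n + 6.
Matching the n-coefficient: p = -3p - 8 ⇒ p = -2.
Matching constants: q = 3p - 3q + 6 ⇒ q = 0.
General: x(n) = A·(-3)^n - 2 n + 0.
Apply x(0) = -4: A + 0 = -4 ⇒ A = -4.
So x(n) = - 4 \left(-3\right)^{n} - 2 n.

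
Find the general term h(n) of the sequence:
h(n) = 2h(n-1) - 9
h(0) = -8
First-order linear non-homogeneous.
Homogeneous solution: h_h(n) = A·(2)^n.
Try constant particular solution h_p = K: K = 2K - 9 ⇒ K = 9.
General: h(n) = A·(2)^n + 9.
Apply h(0) = -8: A + 9 = -8 ⇒ A = -17.
So h(n) = 9 - 17 \cdot 2^{n}.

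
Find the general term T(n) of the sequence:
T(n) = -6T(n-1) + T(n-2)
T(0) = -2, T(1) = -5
Characteristic equation: x² + 6x - 1 = 0.
Discriminant Δ = (-6)² + 4·(1) = 40.
Roots r₁,₂ = (-6 ± √40)/2, so r₁ = -3 + \sqrt{10}, r₂ = - \sqrt{10} - 3.
General solution: T(n) = A·r₁^n + B·r₂^n.
From the initial conditions, A + B = -2 and r₁A + r₂B = -5.
Since r₁ - r₂ = √40: A = (-5 - (-2)r₂)/√40 = - \frac{11 \sqrt{10}}{20} - 1, and B = -2 - A = -1 + \frac{11 \sqrt{10}}{20}.
So T(n) = \left(- \frac{11 \sqrt{10}}{20} - 1\right)\left(-3 + \sqrt{10}\right)^n + \left(-1 + \frac{11 \sqrt{10}}{20}\right)\left(- \sqrt{10} - 3\right)^n.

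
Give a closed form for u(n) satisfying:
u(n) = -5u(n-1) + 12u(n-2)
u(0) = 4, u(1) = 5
Characteristic equation: x² + 5x - 12 = 0.
Discriminant Δ = (-5)² + 4·(12) = 73.
Roots r₁,₂ = (-5 ± √73)/2, so r₁ = - \frac{5}{2} + \frac{\sqrt{73}}{2}, r₂ = - \frac{\sqrt{73}}{2} - \frac{5}{2}.
General solution: u(n) = A·r₁^n + B·r₂^n.
From the initial conditions, A + B = 4 and r₁A + r₂B = 5.
Since r₁ - r₂ = √73: A = (5 - (4)r₂)/√73 = \frac{15 \sqrt{73}}{73} + 2, and B = 4 - A = 2 - \frac{15 \sqrt{73}}{73}.
So u(n) = \left(\frac{15 \sqrt{73}}{73} + 2\right)\left(- \frac{5}{2} + \frac{\sqrt{73}}{2}\right)^n + \left(2 - \frac{15 \sqrt{73}}{73}\right)\left(- \frac{\sqrt{73}}{2} - \frac{5}{2}\right)^n.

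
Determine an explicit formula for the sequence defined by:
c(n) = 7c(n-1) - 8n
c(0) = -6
First-order linear with linear forcing.
Homogeneous solution: c_h(n) = A·(7)^n.
Try particular c_p(n) = pn + q. Substituting:
  pn + q = 7(p(n-1) + q) - 8n.
Matching the n-coefficient: p = 7p - 8 ⇒ p = \frac{4}{3}.
Matching constants: q = -7p + 7q ⇒ q = \frac{14}{9}.
General: c(n) = A·(7)^n + \frac{4 n}{3} + \frac{14}{9}.
Apply c(0) = -6: A + \frac{14}{9} = -6 ⇒ A = - \frac{68}{9}.
So c(n) = - \frac{68 \cdot 7^{n}}{9} + \frac{4 n}{3} + \frac{14}{9}.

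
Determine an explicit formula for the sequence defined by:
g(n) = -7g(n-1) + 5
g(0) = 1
First-order linear non-homogeneous.
Homogeneous solution: g_h(n) = A·(-7)^n.
Try constant particular solution g_p = K: K = -7K + 5 ⇒ K = \frac{5}{8}.
General: g(n) = A·(-7)^n + \frac{5}{8}.
Apply g(0) = 1: A + \frac{5}{8} = 1 ⇒ A = \frac{3}{8}.
So g(n) = \frac{3 \left(-7\right)^{n}}{8} + \frac{5}{8}.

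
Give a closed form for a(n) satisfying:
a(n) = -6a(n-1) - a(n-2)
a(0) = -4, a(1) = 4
Characteristic equation: x² + 6x + 1 = 0.
Discriminant Δ = (-6)² + 4·(-1) = 32.
Roots r₁,₂ = (-6 ± √32)/2, so r₁ = -3 + 2 \sqrt{2}, r₂ = -3 - 2 \sqrt{2}.
General solution: a(n) = A·r₁^n + B·r₂^n.
From the initial conditions, A + B = -4 and r₁A + r₂B = 4.
Since r₁ - r₂ = √32: A = (4 - (-4)r₂)/√32 = -2 - \sqrt{2}, and B = -4 - A = -2 + \sqrt{2}.
So a(n) = \left(-2 - \sqrt{2}\right)\left(-3 + 2 \sqrt{2}\right)^n + \left(-2 + \sqrt{2}\right)\left(-3 - 2 \sqrt{2}\right)^n.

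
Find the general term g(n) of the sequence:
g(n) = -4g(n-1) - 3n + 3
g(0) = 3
First-order linear with linear forcing.
Homogeneous solution: g_h(n) = A·(-4)^n.
Try particular g_p(n) = pn + q. Substituting:
  pn + q = -4(p(n-1) + q) - 3n + 3.
Matching the n-coefficient: p = -4p - 3 ⇒ p = - \frac{3}{5}.
Matching constants: q = 4p - 4q + 3 ⇒ q = \frac{3}{25}.
General: g(n) = A·(-4)^n - \frac{3 n}{5} + \frac{3}{25}.
Apply g(0) = 3: A + \frac{3}{25} = 3 ⇒ A = \frac{72}{25}.
So g(n) = \frac{72 \left(-4\right)^{n}}{25} - \frac{3 n}{5} + \frac{3}{25}.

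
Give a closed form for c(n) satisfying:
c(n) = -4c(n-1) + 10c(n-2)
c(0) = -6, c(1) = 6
Characteristic equation: x² + 4x - 10 = 0.
Discriminant Δ = (-4)² + 4·(10) = 56.
Roots r₁,₂ = (-4 ± √56)/2, so r₁ = -2 + \sqrt{14}, r₂ = - \sqrt{14} - 2.
General solution: c(n) = A·r₁^n + B·r₂^n.
From the initial conditions, A + B = -6 and r₁A + r₂B = 6.
Since r₁ - r₂ = √56: A = (6 - (-6)r₂)/√56 = -3 - \frac{3 \sqrt{14}}{14}, and B = -6 - A = -3 + \frac{3 \sqrt{14}}{14}.
So c(n) = \left(-3 - \frac{3 \sqrt{14}}{14}\right)\left(-2 + \sqrt{14}\right)^n + \left(-3 + \frac{3 \sqrt{14}}{14}\right)\left(- \sqrt{14} - 2\right)^n.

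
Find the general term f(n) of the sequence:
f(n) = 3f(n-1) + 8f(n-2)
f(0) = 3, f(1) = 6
Characteristic equation: x² - 3x - 8 = 0.
Discriminant Δ = (3)² + 4·(8) = 41.
Roots r₁,₂ = (3 ± √41)/2, so r₁ = \frac{3}{2} + \frac{\sqrt{41}}{2}, r₂ = \frac{3}{2} - \frac{\sqrt{41}}{2}.
General solution: f(n) = A·r₁^n + B·r₂^n.
From the initial conditions, A + B = 3 and r₁A + r₂B = 6.
Since r₁ - r₂ = √41: A = (6 - (3)r₂)/√41 = \frac{3 \sqrt{41}}{82} + \frac{3}{2}, and B = 3 - A = \frac{3}{2} - \frac{3 \sqrt{41}}{82}.
So f(n) = \left(\frac{3 \sqrt{41}}{82} + \frac{3}{2}\right)\left(\frac{3}{2} + \frac{\sqrt{41}}{2}\right)^n + \left(\frac{3}{2} - \frac{3 \sqrt{41}}{82}\right)\left(\frac{3}{2} - \frac{\sqrt{41}}{2}\right)^n.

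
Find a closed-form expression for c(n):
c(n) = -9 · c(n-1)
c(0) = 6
Pure geometric recurrence with ratio -9.
By induction c(n) = c(0) · (-9)^n = 6 \left(-9\right)^{n}.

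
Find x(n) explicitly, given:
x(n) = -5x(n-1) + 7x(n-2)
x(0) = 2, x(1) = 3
Characteristic equation: x² + 5x - 7 = 0.
Discriminant Δ = (-5)² + 4·(7) = 53.
Roots r₁,₂ = (-5 ± √53)/2, so r₁ = - \frac{5}{2} + \frac{\sqrt{53}}{2}, r₂ = - \frac{\sqrt{53}}{2} - \frac{5}{2}.
General solution: x(n) = A·r₁^n + B·r₂^n.
From the initial conditions, A + B = 2 and r₁A + r₂B = 3.
Since r₁ - r₂ = √53: A = (3 - (2)r₂)/√53 = 1 + \frac{8 \sqrt{53}}{53}, and B = 2 - A = 1 - \frac{8 \sqrt{53}}{53}.
So x(n) = \left(1 + \frac{8 \sqrt{53}}{53}\right)\left(- \frac{5}{2} + \frac{\sqrt{53}}{2}\right)^n + \left(1 - \frac{8 \sqrt{53}}{53}\right)\left(- \frac{\sqrt{53}}{2} - \frac{5}{2}\right)^n.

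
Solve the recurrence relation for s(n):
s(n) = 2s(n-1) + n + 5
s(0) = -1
First-order linear with linear forcing.
Homogeneous solution: s_h(n) = A·(2)^n.
Try particular s_p(n) = pn + q. Substituting:
  pn + q = 2(p(n-1) + q) + n + 5.
Matching the n-coefficient: p = 2p + 1 ⇒ p = -1.
Matching constants: q = -2p + 2q + 5 ⇒ q = -7.
General: s(n) = A·(2)^n - n - 7.
Apply s(0) = -1: A - 7 = -1 ⇒ A = 6.
So s(n) = 6 \cdot 2^{n} - n - 7.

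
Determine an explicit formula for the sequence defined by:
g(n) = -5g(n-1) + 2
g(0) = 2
First-order linear non-homogeneous.
Homogeneous solution: g_h(n) = A·(-5)^n.
Try constant particular solution g_p = K: K = -5K + 2 ⇒ K = \frac{1}{3}.
General: g(n) = A·(-5)^n + \frac{1}{3}.
Apply g(0) = 2: A + \frac{1}{3} = 2 ⇒ A = \frac{5}{3}.
So g(n) = \frac{5 \left(-5\right)^{n}}{3} + \frac{1}{3}.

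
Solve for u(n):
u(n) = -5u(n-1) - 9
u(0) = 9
First-order linear non-homogeneous.
Homogeneous solution: u_h(n) = A·(-5)^n.
Try constant particular solution u_p = K: K = -5K - 9 ⇒ K = - \frac{3}{2}.
General: u(n) = A·(-5)^n - \frac{3}{2}.
Apply u(0) = 9: A - \frac{3}{2} = 9 ⇒ A = \frac{21}{2}.
So u(n) = \frac{21 \left(-5\right)^{n}}{2} - \frac{3}{2}.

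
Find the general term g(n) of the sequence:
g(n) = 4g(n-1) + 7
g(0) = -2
First-order linear non-homogeneous.
Homogeneous solution: g_h(n) = A·(4)^n.
Try constant particular solution g_p = K: K = 4K + 7 ⇒ K = - \frac{7}{3}.
General: g(n) = A·(4)^n - \frac{7}{3}.
Apply g(0) = -2: A - \frac{7}{3} = -2 ⇒ A = \frac{1}{3}.
So g(n) = \frac{4^{n}}{3} - \frac{7}{3}.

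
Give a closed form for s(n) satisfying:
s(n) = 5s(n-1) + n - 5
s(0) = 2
First-order linear with linear forcing.
Homogeneous solution: s_h(n) = A·(5)^n.
Try particular s_p(n) = pn + q. Substituting:
  pn + q = 5(p(n-1) + q) + n - 5.
Matching the n-coefficient: p = 5p + 1 ⇒ p = - \frac{1}{4}.
Matching constants: q = -5p + 5q - 5 ⇒ q = \frac{15}{16}.
General: s(n) = A·(5)^n - \frac{n}{4} + \frac{15}{16}.
Apply s(0) = 2: A + \frac{15}{16} = 2 ⇒ A = \frac{17}{16}.
So s(n) = \frac{17 \cdot 5^{n}}{16} - \frac{n}{4} + \frac{15}{16}.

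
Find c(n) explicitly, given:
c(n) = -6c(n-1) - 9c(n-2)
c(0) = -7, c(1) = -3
Characteristic equation: x² + 6x + 9 = 0, which is (x - (-3))².
Repeated root r = -3.
General solution: c(n) = (A + Bn)·(-3)^n.
From c(0) = -7: A = -7.
From c(1) = -3: (A + B)·(-3) = -3 ⇒ B = 8.
So c(n) = \left(8 n - 7\right) \cdot (-3)^n.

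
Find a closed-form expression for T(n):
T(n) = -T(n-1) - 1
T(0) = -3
First-order linear non-homogeneous.
Homogeneous solution: T_h(n) = A·(-1)^n.
Try constant particular solution T_p = K: K = -K - 1 ⇒ K = - \frac{1}{2}.
General: T(n) = A·(-1)^n - \frac{1}{2}.
Apply T(0) = -3: A - \frac{1}{2} = -3 ⇒ A = - \frac{5}{2}.
So T(n) = - \frac{5 \left(-1\right)^{n}}{2} - \frac{1}{2}.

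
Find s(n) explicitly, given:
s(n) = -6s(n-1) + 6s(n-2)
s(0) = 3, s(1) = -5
Characteristic equation: x² + 6x - 6 = 0.
Discriminant Δ = (-6)² + 4·(6) = 60.
Roots r₁,₂ = (-6 ± √60)/2, so r₁ = -3 + \sqrt{15}, r₂ = - \sqrt{15} - 3.
General solution: s(n) = A·r₁^n + B·r₂^n.
From the initial conditions, A + B = 3 and r₁A + r₂B = -5.
Since r₁ - r₂ = √60: A = (-5 - (3)r₂)/√60 = \frac{2 \sqrt{15}}{15} + \frac{3}{2}, and B = 3 - A = \frac{3}{2} - \frac{2 \sqrt{15}}{15}.
So s(n) = \left(\frac{2 \sqrt{15}}{15} + \frac{3}{2}\right)\left(-3 + \sqrt{15}\right)^n + \left(\frac{3}{2} - \frac{2 \sqrt{15}}{15}\right)\left(- \sqrt{15} - 3\right)^n.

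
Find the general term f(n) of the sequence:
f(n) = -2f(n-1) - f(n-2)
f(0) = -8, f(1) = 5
Characteristic equation: x² + 2x + 1 = 0, which is (x - (-1))².
Repeated root r = -1.
General solution: f(n) = (A + Bn)·(-1)^n.
From f(0) = -8: A = -8.
From f(1) = 5: (A + B)·(-1) = 5 ⇒ B = 3.
So f(n) = \left(3 n - 8\right) \cdot (-1)^n.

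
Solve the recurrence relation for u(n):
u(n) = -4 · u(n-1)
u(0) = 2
Pure geometric recurrence with ratio -4.
By induction u(n) = u(0) · (-4)^n = 2 \left(-4\right)^{n}.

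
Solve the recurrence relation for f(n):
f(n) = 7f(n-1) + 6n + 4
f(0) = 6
First-order linear with linear forcing.
Homogeneous solution: f_h(n) = A·(7)^n.
Try particular f_p(n) = pn + q. Substituting:
  pn + q = 7(p(n-1) + q) + 6n + 4.
Matching the n-coefficient: p = 7p + 6 ⇒ p = -1.
Matching constants: q = -7p + 7q + 4 ⇒ q = - \frac{11}{6}.
General: f(n) = A·(7)^n - n - \frac{11}{6}.
Apply f(0) = 6: A - \frac{11}{6} = 6 ⇒ A = \frac{47}{6}.
So f(n) = \frac{47 \cdot 7^{n}}{6} - n - \frac{11}{6}.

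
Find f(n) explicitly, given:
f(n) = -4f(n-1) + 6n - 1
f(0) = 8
First-order linear with linear forcing.
Homogeneous solution: f_h(n) = A·(-4)^n.
Try particular f_p(n) = pn + q. Substituting:
  pn + q = -4(p(n-1) + q) + 6n - 1.
Matching the n-coefficient: p = -4p + 6 ⇒ p = \frac{6}{5}.
Matching constants: q = 4p - 4q - 1 ⇒ q = \frac{19}{25}.
General: f(n) = A·(-4)^n + \frac{6 n}{5} + \frac{19}{25}.
Apply f(0) = 8: A + \frac{19}{25} = 8 ⇒ A = \frac{181}{25}.
So f(n) = \frac{181 \left(-4\right)^{n}}{25} + \frac{6 n}{5} + \frac{19}{25}.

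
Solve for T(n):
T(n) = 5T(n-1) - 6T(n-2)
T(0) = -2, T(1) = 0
Characteristic equation: x² - 5x + 6 = 0, which factors as (x - (3))(x - (2)) = 0.
Roots r₁ = 3, r₂ = 2 (distinct).
General solution: T(n) = A·(3)^n + B·(2)^n.
From T(0) = -2: A + B = -2.
From T(1) = 0: 3A + 2B = 0.
Solving: A = 4, B = -6.
So T(n) = - 6 \cdot 2^{n} + 4 \cdot 3^{n}.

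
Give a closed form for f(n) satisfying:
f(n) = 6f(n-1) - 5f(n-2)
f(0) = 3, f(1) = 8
Characteristic equation: x² - 6x + 5 = 0, which factors as (x - (1))(x - (5)) = 0.
Roots r₁ = 1, r₂ = 5 (distinct).
General solution: f(n) = A·(1)^n + B·(5)^n.
From f(0) = 3: A + B = 3.
From f(1) = 8: A + 5B = 8.
Solving: A = \frac{7}{4}, B = \frac{5}{4}.
So f(n) = \frac{5 \cdot 5^{n}}{4} + \frac{7}{4}.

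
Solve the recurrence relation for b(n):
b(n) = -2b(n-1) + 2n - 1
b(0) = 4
First-order linear with linear forcing.
Homogeneous solution: b_h(n) = A·(-2)^n.
Try particular b_p(n) = pn + q. Substituting:
  pn + q = -2(p(n-1) + q) + 2n - 1.
Matching the n-coefficient: p = -2p + 2 ⇒ p = \frac{2}{3}.
Matching constants: q = 2p - 2q - 1 ⇒ q = \frac{1}{9}.
General: b(n) = A·(-2)^n + \frac{2 n}{3} + \frac{1}{9}.
Apply b(0) = 4: A + \frac{1}{9} = 4 ⇒ A = \frac{35}{9}.
So b(n) = \frac{35 \left(-2\right)^{n}}{9} + \frac{2 n}{3} + \frac{1}{9}.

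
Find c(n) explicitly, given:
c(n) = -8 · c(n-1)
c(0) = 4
Pure geometric recurrence with ratio -8.
By induction c(n) = c(0) · (-8)^n = 4 \left(-8\right)^{n}.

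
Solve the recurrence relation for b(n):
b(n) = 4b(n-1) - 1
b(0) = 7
First-order linear non-homogeneous.
Homogeneous solution: b_h(n) = A·(4)^n.
Try constant particular solution b_p = K: K = 4K - 1 ⇒ K = \frac{1}{3}.
General: b(n) = A·(4)^n + \frac{1}{3}.
Apply b(0) = 7: A + \frac{1}{3} = 7 ⇒ A = \frac{20}{3}.
So b(n) = \frac{20 \cdot 4^{n}}{3} + \frac{1}{3}.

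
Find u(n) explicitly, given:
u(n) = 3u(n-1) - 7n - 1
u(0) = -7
First-order linear with linear forcing.
Homogeneous solution: u_h(n) = A·(3)^n.
Try particular u_p(n) = pn + q. Substituting:
  pn + q = 3(p(n-1) + q) - 7n - 1.
Matching the n-coefficient: p = 3p - 7 ⇒ p = \frac{7}{2}.
Matching constants: q = -3p + 3q - 1 ⇒ q = \frac{23}{4}.
General: u(n) = A·(3)^n + \frac{7 n}{2} + \frac{23}{4}.
Apply u(0) = -7: A + \frac{23}{4} = -7 ⇒ A = - \frac{51}{4}.
So u(n) = - \frac{51 \cdot 3^{n}}{4} + \frac{7 n}{2} + \frac{23}{4}.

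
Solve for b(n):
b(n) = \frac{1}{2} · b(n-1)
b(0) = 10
Pure geometric recurrence with ratio \frac{1}{2}.
By induction b(n) = b(0) · (\frac{1}{2})^n = 10 \cdot 2^{- n}.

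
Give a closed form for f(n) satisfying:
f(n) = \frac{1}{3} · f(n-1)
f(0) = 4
Pure geometric recurrence with ratio \frac{1}{3}.
By induction f(n) = f(0) · (\frac{1}{3})^n = 4 \cdot 3^{- n}.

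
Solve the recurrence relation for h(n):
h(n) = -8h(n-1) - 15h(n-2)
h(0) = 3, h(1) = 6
Characteristic equation: x² + 8x + 15 = 0, which factors as (x - (-5))(x - (-3)) = 0.
Roots r₁ = -5, r₂ = -3 (distinct).
General solution: h(n) = A·(-5)^n + B·(-3)^n.
From h(0) = 3: A + B = 3.
From h(1) = 6: -5A - 3B = 6.
Solving: A = - \frac{15}{2}, B = \frac{21}{2}.
So h(n) = \frac{21 \left(-3\right)^{n}}{2} - \frac{15 \left(-5\right)^{n}}{2}.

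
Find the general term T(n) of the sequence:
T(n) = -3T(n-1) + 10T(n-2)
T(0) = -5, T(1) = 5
Characteristic equation: x² + 3x - 10 = 0, which factors as (x - (2))(x - (-5)) = 0.
Roots r₁ = 2, r₂ = -5 (distinct).
General solution: T(n) = A·(2)^n + B·(-5)^n.
From T(0) = -5: A + B = -5.
From T(1) = 5: 2A - 5B = 5.
Solving: A = - \frac{20}{7}, B = - \frac{15}{7}.
So T(n) = - \frac{15 \left(-5\right)^{n}}{7} - \frac{20 \cdot 2^{n}}{7}.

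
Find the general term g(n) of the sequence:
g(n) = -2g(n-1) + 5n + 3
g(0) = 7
First-order linear with linear forcing.
Homogeneous solution: g_h(n) = A·(-2)^n.
Try particular g_p(n) = pn + q. Substituting:
  pn + q = -2(p(n-1) + q) + 5n + 3.
Matching the n-coefficient: p = -2p + 5 ⇒ p = \frac{5}{3}.
Matching constants: q = 2p - 2q + 3 ⇒ q = \frac{19}{9}.
General: g(n) = A·(-2)^n + \frac{5 n}{3} + \frac{19}{9}.
Apply g(0) = 7: A + \frac{19}{9} = 7 ⇒ A = \frac{44}{9}.
So g(n) = \frac{44 \left(-2\right)^{n}}{9} + \frac{5 n}{3} + \frac{19}{9}.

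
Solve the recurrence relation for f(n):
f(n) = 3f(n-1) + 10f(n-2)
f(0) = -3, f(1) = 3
Characteristic equation: x² - 3x - 10 = 0, which factors as (x - (-2))(x - (5)) = 0.
Roots r₁ = -2, r₂ = 5 (distinct).
General solution: f(n) = A·(-2)^n + B·(5)^n.
From f(0) = -3: A + B = -3.
From f(1) = 3: -2A + 5B = 3.
Solving: A = - \frac{18}{7}, B = - \frac{3}{7}.
So f(n) = - \frac{18 \left(-2\right)^{n}}{7} - \frac{3 \cdot 5^{n}}{7}.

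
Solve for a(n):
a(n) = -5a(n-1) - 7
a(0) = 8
First-order linear non-homogeneous.
Homogeneous solution: a_h(n) = A·(-5)^n.
Try constant particular solution a_p = K: K = -5K - 7 ⇒ K = - \frac{7}{6}.
General: a(n) = A·(-5)^n - \frac{7}{6}.
Apply a(0) = 8: A - \frac{7}{6} = 8 ⇒ A = \frac{55}{6}.
So a(n) = \frac{55 \left(-5\right)^{n}}{6} - \frac{7}{6}.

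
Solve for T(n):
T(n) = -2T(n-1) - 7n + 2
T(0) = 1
First-order linear with linear forcing.
Homogeneous solution: T_h(n) = A·(-2)^n.
Try particular T_p(n) = pn + q. Substituting:
  pn + q = -2(p(n-1) + q) - 7n + 2.
Matching the n-coefficient: p = -2p - 7 ⇒ p = - \frac{7}{3}.
Matching constants: q = 2p - 2q + 2 ⇒ q = - \frac{8}{9}.
General: T(n) = A·(-2)^n - \frac{7 n}{3} - \frac{8}{9}.
Apply T(0) = 1: A - \frac{8}{9} = 1 ⇒ A = \frac{17}{9}.
So T(n) = \frac{17 \left(-2\right)^{n}}{9} - \frac{7 n}{3} - \frac{8}{9}.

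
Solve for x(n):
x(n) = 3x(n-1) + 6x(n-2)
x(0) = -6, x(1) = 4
Characteristic equation: x² - 3x - 6 = 0.
Discriminant Δ = (3)² + 4·(6) = 33.
Roots r₁,₂ = (3 ± √33)/2, so r₁ = \frac{3}{2} + \frac{\sqrt{33}}{2}, r₂ = \frac{3}{2} - \frac{\sqrt{33}}{2}.
General solution: x(n) = A·r₁^n + B·r₂^n.
From the initial conditions, A + B = -6 and r₁A + r₂B = 4.
Since r₁ - r₂ = √33: A = (4 - (-6)r₂)/√33 = -3 + \frac{13 \sqrt{33}}{33}, and B = -6 - A = -3 - \frac{13 \sqrt{33}}{33}.
So x(n) = \left(-3 + \frac{13 \sqrt{33}}{33}\right)\left(\frac{3}{2} + \frac{\sqrt{33}}{2}\right)^n + \left(-3 - \frac{13 \sqrt{33}}{33}\right)\left(\frac{3}{2} - \frac{\sqrt{33}}{2}\right)^n.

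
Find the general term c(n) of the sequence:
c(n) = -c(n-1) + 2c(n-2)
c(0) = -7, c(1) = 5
Characteristic equation: x² + x - 2 = 0, which factors as (x - (1))(x - (-2)) = 0.
Roots r₁ = 1, r₂ = -2 (distinct).
General solution: c(n) = A·(1)^n + B·(-2)^n.
From c(0) = -7: A + B = -7.
From c(1) = 5: A - 2B = 5.
Solving: A = -3, B = -4.
So c(n) = - 4 \left(-2\right)^{n} - 3.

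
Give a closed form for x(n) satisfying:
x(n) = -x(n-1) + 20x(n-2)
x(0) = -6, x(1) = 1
Characteristic equation: x² + x - 20 = 0, which factors as (x - (4))(x - (-5)) = 0.
Roots r₁ = 4, r₂ = -5 (distinct).
General solution: x(n) = A·(4)^n + B·(-5)^n.
From x(0) = -6: A + B = -6.
From x(1) = 1: 4A - 5B = 1.
Solving: A = - \frac{29}{9}, B = - \frac{25}{9}.
So x(n) = - \frac{25 \left(-5\right)^{n}}{9} - \frac{29 \cdot 4^{n}}{9}.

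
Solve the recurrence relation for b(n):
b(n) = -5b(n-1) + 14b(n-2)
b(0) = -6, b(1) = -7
Characteristic equation: x² + 5x - 14 = 0, which factors as (x - (2))(x - (-7)) = 0.
Roots r₁ = 2, r₂ = -7 (distinct).
General solution: b(n) = A·(2)^n + B·(-7)^n.
From b(0) = -6: A + B = -6.
From b(1) = -7: 2A - 7B = -7.
Solving: A = - \frac{49}{9}, B = - \frac{5}{9}.
So b(n) = - \frac{5 \left(-7\right)^{n}}{9} - \frac{49 \cdot 2^{n}}{9}.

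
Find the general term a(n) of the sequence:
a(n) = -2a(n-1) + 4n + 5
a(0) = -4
First-order linear with linear forcing.
Homogeneous solution: a_h(n) = A·(-2)^n.
Try particular a_p(n) = pn + q. Substituting:
  pn + q = -2(p(n-1) + q) + 4n + 5.
Matching the n-coefficient: p = -2p + 4 ⇒ p = \frac{4}{3}.
Matching constants: q = 2p - 2q + 5 ⇒ q = \frac{23}{9}.
General: a(n) = A·(-2)^n + \frac{4 n}{3} + \frac{23}{9}.
Apply a(0) = -4: A + \frac{23}{9} = -4 ⇒ A = - \frac{59}{9}.
So a(n) = - \frac{59 \left(-2\right)^{n}}{9} + \frac{4 n}{3} + \frac{23}{9}.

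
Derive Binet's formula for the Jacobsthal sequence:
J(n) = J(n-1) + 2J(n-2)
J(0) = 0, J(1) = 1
This is the Jacobsthal sequence.
Characteristic equation: x² - x - 2 = 0; roots r₁ = 2, r₂ = -1.
General: J(n) = A·r₁^n + B·r₂^n. Solving with J(0)=0, J(1)=1 gives A = \frac{1}{3}, B = - \frac{1}{3}.
So J(n) = - \frac{\left(-1\right)^{n}}{3} + \frac{2^{n}}{3}.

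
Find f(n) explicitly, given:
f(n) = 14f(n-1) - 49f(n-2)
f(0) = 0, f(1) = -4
Characteristic equation: x² - 14x + 49 = 0, which is (x - (7))².
Repeated root r = 7.
General solution: f(n) = (A + Bn)·(7)^n.
From f(0) = 0: A = 0.
From f(1) = -4: (A + B)·(7) = -4 ⇒ B = - \frac{4}{7}.
So f(n) = \left(- \frac{4 n}{7}\right) \cdot (7)^n.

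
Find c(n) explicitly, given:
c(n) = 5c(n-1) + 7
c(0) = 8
First-order linear non-homogeneous.
Homogeneous solution: c_h(n) = A·(5)^n.
Try constant particular solution c_p = K: K = 5K + 7 ⇒ K = - \frac{7}{4}.
General: c(n) = A·(5)^n - \frac{7}{4}.
Apply c(0) = 8: A - \frac{7}{4} = 8 ⇒ A = \frac{39}{4}.
So c(n) = \frac{39 \cdot 5^{n}}{4} - \frac{7}{4}.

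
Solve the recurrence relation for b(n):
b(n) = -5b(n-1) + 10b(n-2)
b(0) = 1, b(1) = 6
Characteristic equation: x² + 5x - 10 = 0.
Discriminant Δ = (-5)² + 4·(10) = 65.
Roots r₁,₂ = (-5 ± √65)/2, so r₁ = - \frac{5}{2} + \frac{\sqrt{65}}{2}, r₂ = - \frac{\sqrt{65}}{2} - \frac{5}{2}.
General solution: b(n) = A·r₁^n + B·r₂^n.
From the initial conditions, A + B = 1 and r₁A + r₂B = 6.
Since r₁ - r₂ = √65: A = (6 - (1)r₂)/√65 = \frac{1}{2} + \frac{17 \sqrt{65}}{130}, and B = 1 - A = \frac{1}{2} - \frac{17 \sqrt{65}}{130}.
So b(n) = \left(\frac{1}{2} + \frac{17 \sqrt{65}}{130}\right)\left(- \frac{5}{2} + \frac{\sqrt{65}}{2}\right)^n + \left(\frac{1}{2} - \frac{17 \sqrt{65}}{130}\right)\left(- \frac{\sqrt{65}}{2} - \frac{5}{2}\right)^n.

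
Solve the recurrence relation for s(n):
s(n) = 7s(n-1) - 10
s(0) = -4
First-order linear non-homogeneous.
Homogeneous solution: s_h(n) = A·(7)^n.
Try constant particular solution s_p = K: K = 7K - 10 ⇒ K = \frac{5}{3}.
General: s(n) = A·(7)^n + \frac{5}{3}.
Apply s(0) = -4: A + \frac{5}{3} = -4 ⇒ A = - \frac{17}{3}.
So s(n) = \frac{5}{3} - \frac{17 \cdot 7^{n}}{3}.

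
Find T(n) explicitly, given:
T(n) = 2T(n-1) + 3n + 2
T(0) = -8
First-order linear with linear forcing.
Homogeneous solution: T_h(n) = A·(2)^n.
Try particular T_p(n) = pn + q. Substituting:
  pn + q = 2(p(n-1) + q) + 3n + 2.
Matching the n-coefficient: p = 2p + 3 ⇒ p = -3.
Matching constants: q = -2p + 2q + 2 ⇒ q = -8.
General: T(n) = A·(2)^n - 3 n - 8.
Apply T(0) = -8: A - 8 = -8 ⇒ A = 0.
So T(n) = - 3 n - 8.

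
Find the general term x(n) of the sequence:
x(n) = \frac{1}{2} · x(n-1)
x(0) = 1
Pure geometric recurrence with ratio \frac{1}{2}.
By induction x(n) = x(0) · (\frac{1}{2})^n = \left(\frac{1}{2}\right)^{n}.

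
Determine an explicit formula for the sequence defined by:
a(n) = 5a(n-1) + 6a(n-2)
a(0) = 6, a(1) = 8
Characteristic equation: x² - 5x - 6 = 0, which factors as (x - (6))(x - (-1)) = 0.
Roots r₁ = 6, r₂ = -1 (distinct).
General solution: a(n) = A·(6)^n + B·(-1)^n.
From a(0) = 6: A + B = 6.
From a(1) = 8: 6A - B = 8.
Solving: A = 2, B = 4.
So a(n) = 4 \left(-1\right)^{n} + 2 \cdot 6^{n}.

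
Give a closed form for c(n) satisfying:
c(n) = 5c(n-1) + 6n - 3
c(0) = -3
First-order linear with linear forcing.
Homogeneous solution: c_h(n) = A·(5)^n.
Try particular c_p(n) = pn + q. Substituting:
  pn + q = 5(p(n-1) + q) + 6n - 3.
Matching the n-coefficient: p = 5p + 6 ⇒ p = - \frac{3}{2}.
Matching constants: q = -5p + 5q - 3 ⇒ q = - \frac{9}{8}.
General: c(n) = A·(5)^n - \frac{3 n}{2} - \frac{9}{8}.
Apply c(0) = -3: A - \frac{9}{8} = -3 ⇒ A = - \frac{15}{8}.
So c(n) = - \frac{15 \cdot 5^{n}}{8} - \frac{3 n}{2} - \frac{9}{8}.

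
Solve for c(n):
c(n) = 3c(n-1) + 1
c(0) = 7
First-order linear non-homogeneous.
Homogeneous solution: c_h(n) = A·(3)^n.
Try constant particular solution c_p = K: K = 3K + 1 ⇒ K = - \frac{1}{2}.
General: c(n) = A·(3)^n - \frac{1}{2}.
Apply c(0) = 7: A - \frac{1}{2} = 7 ⇒ A = \frac{15}{2}.
So c(n) = \frac{15 \cdot 3^{n}}{2} - \frac{1}{2}.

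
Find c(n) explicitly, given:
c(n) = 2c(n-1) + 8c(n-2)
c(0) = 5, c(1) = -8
Characteristic equation: x² - 2x - 8 = 0, which factors as (x - (-2))(x - (4)) = 0.
Roots r₁ = -2, r₂ = 4 (distinct).
General solution: c(n) = A·(-2)^n + B·(4)^n.
From c(0) = 5: A + B = 5.
From c(1) = -8: -2A + 4B = -8.
Solving: A = \frac{14}{3}, B = \frac{1}{3}.
So c(n) = \frac{14 \left(-2\right)^{n}}{3} + \frac{4^{n}}{3}.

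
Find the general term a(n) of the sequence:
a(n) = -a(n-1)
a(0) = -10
This is a homogeneous first-order recurrence with ratio -1.
By induction a(n) = a(0) · (-1)^n = - 10 \left(-1\right)^{n}.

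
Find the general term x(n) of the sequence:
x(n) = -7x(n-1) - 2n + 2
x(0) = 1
First-order linear with linear forcing.
Homogeneous solution: x_h(n) = A·(-7)^n.
Try particular x_p(n) = pn + q. Substituting:
  pn + q = -7(p(n-1) + q) - 2n + 2.
Matching the n-coefficient: p = -7p - 2 ⇒ p = - \frac{1}{4}.
Matching constants: q = 7p - 7q + 2 ⇒ q = \frac{1}{32}.
General: x(n) = A·(-7)^n - \frac{n}{4} + \frac{1}{32}.
Apply x(0) = 1: A + \frac{1}{32} = 1 ⇒ A = \frac{31}{32}.
So x(n) = \frac{31 \left(-7\right)^{n}}{32} - \frac{n}{4} + \frac{1}{32}.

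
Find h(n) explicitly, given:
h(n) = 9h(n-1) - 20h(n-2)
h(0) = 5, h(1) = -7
Characteristic equation: x² - 9x + 20 = 0, which factors as (x - (4))(x - (5)) = 0.
Roots r₁ = 4, r₂ = 5 (distinct).
General solution: h(n) = A·(4)^n + B·(5)^n.
From h(0) = 5: A + B = 5.
From h(1) = -7: 4A + 5B = -7.
Solving: A = 32, B = -27.
So h(n) = 32 \cdot 4^{n} - 27 \cdot 5^{n}.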